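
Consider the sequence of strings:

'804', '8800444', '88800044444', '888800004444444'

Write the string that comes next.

Each string has the form 8^{n} 0^{n} 4^{2n-1} (n = 1, 2, …).
At n = 5 the blocks have lengths 5, 5, 9.

8888800000444444444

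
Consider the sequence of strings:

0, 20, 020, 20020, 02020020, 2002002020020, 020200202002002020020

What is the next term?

From term 3 onward, concatenate the second-to-last term with the last: 0·20 = 020, 20·020 = 20020, …
The next term joins 2002002020020 and 020200202002002020020.

2002002020020020200202002002020020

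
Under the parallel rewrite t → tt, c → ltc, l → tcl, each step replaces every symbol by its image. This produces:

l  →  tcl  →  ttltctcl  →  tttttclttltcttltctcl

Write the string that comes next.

Applying the rule to each of the 20 symbols of tttttclttltcttltctcl gives the pieces tt tt tt tt tt ltc tcl tt tt tcl tt ltc tt tt tcl tt ltc tt ltc tcl, which concatenate to the answer.

ttttttttttltctcltttttclttltctttttclttltcttltctcl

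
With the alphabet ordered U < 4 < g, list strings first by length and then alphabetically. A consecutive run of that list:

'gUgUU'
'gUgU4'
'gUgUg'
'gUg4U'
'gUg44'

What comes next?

Find the rightmost character of gUg44 below g, bump it to the next letter, and reset everything to its right to U.

gUg4g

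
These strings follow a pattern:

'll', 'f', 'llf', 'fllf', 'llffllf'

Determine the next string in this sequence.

fllfllffllf

From term 3 onward, concatenate the second-to-last term with the last: ll·f = llf, f·llf = fllf, …
So term 6 is fllf·llffllf.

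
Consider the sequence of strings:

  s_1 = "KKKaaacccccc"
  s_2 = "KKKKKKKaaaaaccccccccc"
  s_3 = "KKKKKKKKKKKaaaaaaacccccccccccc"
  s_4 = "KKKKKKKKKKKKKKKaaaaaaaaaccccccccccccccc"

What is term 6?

KKKKKKKKKKKKKKKKKKKKKKKaaaaaaaaaaaaaccccccccccccccccccccc

Term n consists of 4n-1 K's, followed by 2n+1 a's, followed by 3n+3 c's (n = 1, 2, …).
Setting n = 6 gives 23, 13, 21 characters in each block.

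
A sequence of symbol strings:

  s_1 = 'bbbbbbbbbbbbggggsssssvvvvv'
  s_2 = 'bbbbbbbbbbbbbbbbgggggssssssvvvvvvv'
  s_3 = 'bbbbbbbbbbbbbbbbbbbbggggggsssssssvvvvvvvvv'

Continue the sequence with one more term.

Term n consists of 4n b's, followed by n+1 g's, followed by n+2 s's, followed by 2n-1 v's, where the shown terms are n = 3, 4, 5.
At n = 6 the blocks have lengths 24, 7, 8, 11.

bbbbbbbbbbbbbbbbbbbbbbbbgggggggssssssssvvvvvvvvvvv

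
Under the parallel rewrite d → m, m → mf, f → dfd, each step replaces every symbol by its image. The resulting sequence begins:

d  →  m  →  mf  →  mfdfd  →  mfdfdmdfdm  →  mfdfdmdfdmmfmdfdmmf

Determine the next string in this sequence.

mfdfdmdfdmmfmdfdmmfmfdfdmfmdfdmmfmfdfd

Applying the rule to each of the 19 symbols of mfdfdmdfdmmfmdfdmmf gives the pieces mf dfd m dfd m mf m dfd m mf mf dfd mf m dfd m mf mf dfd, which concatenate to the answer.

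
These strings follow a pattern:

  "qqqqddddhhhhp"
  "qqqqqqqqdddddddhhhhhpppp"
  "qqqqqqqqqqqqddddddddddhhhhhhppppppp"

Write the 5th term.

qqqqqqqqqqqqqqqqqqqqddddddddddddddddhhhhhhhhppppppppppppp

Reading off run lengths: q runs 4, 8, 12; d runs 4, 7, 10; h runs 4, 5, 6; p runs 1, 4, 7 — each is linear in n (n = 1, 2, …).
Setting n = 5 gives 20, 16, 8, 13 characters in each block.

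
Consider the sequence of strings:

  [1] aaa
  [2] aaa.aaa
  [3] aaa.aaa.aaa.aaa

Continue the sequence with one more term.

s(k+1) = s(k)·.·s(k) — each term doubles the last with '.' between the halves.
Doubling aaa.aaa.aaa.aaa with '.' between the halves:

aaa.aaa.aaa.aaa.aaa.aaa.aaa.aaa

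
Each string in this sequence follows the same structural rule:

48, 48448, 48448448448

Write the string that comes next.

48448448448448448448448

s(k+1) = s(k)·4·s(k) — each term doubles the last with '4' between the halves.
One more doubling of 48448448448 gives the answer.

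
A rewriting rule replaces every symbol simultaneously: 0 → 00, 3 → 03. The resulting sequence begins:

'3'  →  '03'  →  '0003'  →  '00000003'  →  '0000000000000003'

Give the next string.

00000000000000000000000000000003

Applying the rule to each of the 16 symbols of 0000000000000003 gives the pieces 00 00 00 00 00 00 00 00 00 00 00 00 00 00 00 03, which concatenate to the answer.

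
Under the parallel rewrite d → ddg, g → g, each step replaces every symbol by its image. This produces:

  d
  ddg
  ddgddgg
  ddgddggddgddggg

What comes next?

ddgddggddgddgggddgddggddgddgggg

φ(ddgddggddgddggg) expands symbol-by-symbol to ddg ddg g ddg ddg g g ddg ddg g ddg ddg g g g; joining the 15 pieces gives the next term.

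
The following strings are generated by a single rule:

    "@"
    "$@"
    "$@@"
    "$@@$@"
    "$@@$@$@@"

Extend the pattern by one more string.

This is a Fibonacci-style word recurrence s(k) = s(k−1)·s(k−2): e.g. $@·@ = $@@.
The next term joins $@@$@$@@ and $@@$@.

$@@$@$@@$@@$@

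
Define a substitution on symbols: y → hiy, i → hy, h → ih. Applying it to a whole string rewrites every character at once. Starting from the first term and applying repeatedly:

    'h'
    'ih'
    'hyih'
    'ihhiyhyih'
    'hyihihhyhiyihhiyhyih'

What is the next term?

Rewriting the 20 symbols of hyihihhyhiyihhiyhyih one by one yields ih hiy hy ih hy ih ih hiy ih hy hiy hy ih ih hy hiy ih hiy hy ih; concatenated:

ihhiyhyihhyihihhiyihhyhiyhyihihhyhiyihhiyhyih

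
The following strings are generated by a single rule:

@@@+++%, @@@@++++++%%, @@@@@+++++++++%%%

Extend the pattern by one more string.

@@@@@@++++++++++++%%%%

The n-th term is n+2 @'s then 3n +'s then n %'s (n = 1, 2, …).
At n = 4 the blocks have lengths 6, 12, 4.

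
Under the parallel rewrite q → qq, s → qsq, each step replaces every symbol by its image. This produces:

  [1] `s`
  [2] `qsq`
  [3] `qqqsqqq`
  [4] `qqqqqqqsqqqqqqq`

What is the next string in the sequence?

φ(qqqqqqqsqqqqqqq) expands symbol-by-symbol to qq qq qq qq qq qq qq qsq qq qq qq qq qq qq qq; joining the 15 pieces gives the next term.

qqqqqqqqqqqqqqqsqqqqqqqqqqqqqqq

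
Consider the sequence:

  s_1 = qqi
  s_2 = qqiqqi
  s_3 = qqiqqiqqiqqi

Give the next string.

Every step duplicates the string.
So the next term is two copies of qqiqqiqqiqqi.

qqiqqiqqiqqiqqiqqiqqiqqi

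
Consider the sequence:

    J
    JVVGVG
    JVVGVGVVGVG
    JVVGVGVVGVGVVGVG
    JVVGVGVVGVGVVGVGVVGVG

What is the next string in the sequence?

JVVGVGVVGVGVVGVGVVGVGVVGVG

The strings grow by a fixed suffix VVGVG each time.
So the next term is JVVGVGVVGVGVVGVGVVGVG·VVGVG.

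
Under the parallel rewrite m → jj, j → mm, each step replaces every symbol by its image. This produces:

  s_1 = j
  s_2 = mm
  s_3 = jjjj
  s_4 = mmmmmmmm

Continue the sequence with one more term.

Apply φ to mmmmmmmm symbol by symbol: m→jj, m→jj, m→jj, m→jj, m→jj, m→jj, m→jj, m→jj; joined: jj jj jj jj jj jj jj jj.

jjjjjjjjjjjjjjjj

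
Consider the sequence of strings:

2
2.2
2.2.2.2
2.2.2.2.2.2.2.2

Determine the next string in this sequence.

Each string is two copies of the previous one joined by '.'.
So the next term is two copies of 2.2.2.2.2.2.2.2 with '.' between the halves.

2.2.2.2.2.2.2.2.2.2.2.2.2.2.2.2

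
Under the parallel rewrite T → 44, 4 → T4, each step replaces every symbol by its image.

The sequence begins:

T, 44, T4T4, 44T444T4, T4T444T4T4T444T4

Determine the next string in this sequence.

44T444T4T4T444T444T444T4T4T444T4

Applying the rule to each of the 16 symbols of T4T444T4T4T444T4 gives the pieces 44 T4 44 T4 T4 T4 44 T4 44 T4 44 T4 T4 T4 44 T4, which concatenate to the answer.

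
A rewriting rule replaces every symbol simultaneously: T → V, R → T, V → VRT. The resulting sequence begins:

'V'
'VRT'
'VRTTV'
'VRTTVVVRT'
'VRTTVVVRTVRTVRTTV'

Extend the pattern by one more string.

Rewriting the 17 symbols of VRTTVVVRTVRTVRTTV one by one yields VRT T V V VRT VRT VRT T V VRT T V VRT T V V VRT; concatenated:

VRTTVVVRTVRTVRTTVVRTTVVRTTVVVRT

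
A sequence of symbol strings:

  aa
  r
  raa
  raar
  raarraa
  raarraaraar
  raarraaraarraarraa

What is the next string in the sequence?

Each term (from the third on) is the previous term followed by the one before it: term 3 = r·aa = raa.
Continuing: raarraaraarraarraa · raarraaraar gives term 8.

raarraaraarraarraaraarraaraar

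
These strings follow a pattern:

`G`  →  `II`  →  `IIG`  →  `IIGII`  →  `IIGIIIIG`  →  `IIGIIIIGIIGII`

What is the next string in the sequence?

Each term (from the third on) is the previous term followed by the one before it: term 3 = II·G = IIG.
So term 7 is IIGIIIIGIIGII·IIGIIIIG.

IIGIIIIGIIGIIIIGIIIIG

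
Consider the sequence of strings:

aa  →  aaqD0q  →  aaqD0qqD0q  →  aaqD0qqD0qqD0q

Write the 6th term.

The strings grow by a fixed suffix qD0q each time.
From aaqD0qqD0qqD0q, 2 further steps: aaqD0qqD0qqD0q → aaqD0qqD0qqD0qqD0q → (answer).

aaqD0qqD0qqD0qqD0qqD0q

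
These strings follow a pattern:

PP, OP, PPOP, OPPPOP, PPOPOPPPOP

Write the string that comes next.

From term 3 onward, concatenate the second-to-last term with the last: PP·OP = PPOP, OP·PPOP = OPPPOP, …
So term 6 is OPPPOP·PPOPOPPPOP.

OPPPOPPPOPOPPPOP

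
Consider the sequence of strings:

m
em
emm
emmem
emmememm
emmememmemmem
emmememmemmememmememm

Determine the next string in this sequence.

Each term (from the third on) is the previous term followed by the one before it: term 3 = em·m = emm.
Continuing: emmememmemmememmememm · emmememmemmem gives term 8.

emmememmemmememmememmemmememmemmem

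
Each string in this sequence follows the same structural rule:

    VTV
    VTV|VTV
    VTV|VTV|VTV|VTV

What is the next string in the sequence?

Each string is two copies of the previous one joined by '|'.
Doubling VTV|VTV|VTV|VTV with '|' between the halves:

VTV|VTV|VTV|VTV|VTV|VTV|VTV|VTV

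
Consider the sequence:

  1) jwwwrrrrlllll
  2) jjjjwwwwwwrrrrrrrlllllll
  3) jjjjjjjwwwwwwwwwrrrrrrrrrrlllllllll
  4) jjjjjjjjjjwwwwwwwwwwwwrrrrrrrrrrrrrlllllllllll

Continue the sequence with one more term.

The n-th term is 3n-2 j's then 3n w's then 3n+1 r's then 2n+3 l's (n = 1, 2, …).
Setting n = 5 gives 13, 15, 16, 13 characters in each block.

jjjjjjjjjjjjjwwwwwwwwwwwwwwwrrrrrrrrrrrrrrrrlllllllllllll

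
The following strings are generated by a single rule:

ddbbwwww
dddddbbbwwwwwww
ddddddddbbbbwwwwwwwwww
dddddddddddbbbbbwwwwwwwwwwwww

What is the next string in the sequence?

The n-th term is 3n-1 d's then n+1 b's then 3n+1 w's (n = 1, 2, …).
At n = 5 the blocks have lengths 14, 6, 16.

ddddddddddddddbbbbbbwwwwwwwwwwwwwwww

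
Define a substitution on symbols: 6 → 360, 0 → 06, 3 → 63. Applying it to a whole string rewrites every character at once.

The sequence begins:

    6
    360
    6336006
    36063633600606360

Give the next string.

φ(36063633600606360) expands symbol-by-symbol to 63 360 06 360 63 360 63 63 360 06 06 360 06 360 63 360 06; joining the 17 pieces gives the next term.

63360063606336063633600606360063606336006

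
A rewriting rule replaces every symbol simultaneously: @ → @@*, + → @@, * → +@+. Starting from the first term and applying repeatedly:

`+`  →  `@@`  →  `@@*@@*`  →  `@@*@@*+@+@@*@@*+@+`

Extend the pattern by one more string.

Replace each of the 18 characters of @@*@@*+@+@@*@@*+@+ in place — @@* @@* +@+ @@* @@* +@+ @@ @@* @@ @@* @@* +@+ @@* @@* +@+ @@ @@* @@ — and concatenate.

@@*@@*+@+@@*@@*+@+@@@@*@@@@*@@*+@+@@*@@*+@+@@@@*@@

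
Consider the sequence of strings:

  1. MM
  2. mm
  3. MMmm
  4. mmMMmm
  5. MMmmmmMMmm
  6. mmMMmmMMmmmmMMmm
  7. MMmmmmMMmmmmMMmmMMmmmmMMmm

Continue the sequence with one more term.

This is a Fibonacci-style word recurrence s(k) = s(k−2)·s(k−1): e.g. MM·mm = MMmm.
Continuing: mmMMmmMMmmmmMMmm · MMmmmmMMmmmmMMmmMMmmmmMMmm gives term 8.

mmMMmmMMmmmmMMmmMMmmmmMMmmmmMMmmMMmmmmMMmm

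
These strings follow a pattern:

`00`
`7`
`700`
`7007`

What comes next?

This is a Fibonacci-style word recurrence s(k) = s(k−1)·s(k−2): e.g. 7·00 = 700.
So term 5 is 7007·700.

7007700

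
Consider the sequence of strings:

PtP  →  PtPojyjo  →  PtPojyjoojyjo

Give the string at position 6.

PtPojyjoojyjoojyjoojyjoojyjo

The strings grow by a fixed suffix ojyjo each time.
From PtPojyjoojyjo, 3 further steps: PtPojyjoojyjo → PtPojyjoojyjoojyjo → PtPojyjoojyjoojyjoojyjo → (answer).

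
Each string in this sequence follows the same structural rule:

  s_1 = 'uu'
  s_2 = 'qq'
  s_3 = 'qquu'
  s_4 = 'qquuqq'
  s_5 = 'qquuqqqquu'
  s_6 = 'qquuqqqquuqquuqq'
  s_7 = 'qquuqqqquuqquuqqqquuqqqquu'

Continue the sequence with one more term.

qquuqqqquuqquuqqqquuqqqquuqquuqqqquuqquuqq

Each term (from the third on) is the previous term followed by the one before it: term 3 = qq·uu = qquu.
The next term joins qquuqqqquuqquuqqqquuqqqquu and qquuqqqquuqquuqq.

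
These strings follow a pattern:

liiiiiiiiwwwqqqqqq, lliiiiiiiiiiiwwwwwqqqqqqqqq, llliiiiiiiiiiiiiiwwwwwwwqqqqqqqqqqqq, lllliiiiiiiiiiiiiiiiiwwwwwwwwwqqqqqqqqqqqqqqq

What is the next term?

llllliiiiiiiiiiiiiiiiiiiiwwwwwwwwwwwqqqqqqqqqqqqqqqqqq

The n-th term is n-1 l's then 3n+2 i's then 2n-1 w's then 3n q's, where the shown terms are n = 2, 3, 4, 5.
For the next term, n = 6, so the run lengths are 5, 20, 11, 18.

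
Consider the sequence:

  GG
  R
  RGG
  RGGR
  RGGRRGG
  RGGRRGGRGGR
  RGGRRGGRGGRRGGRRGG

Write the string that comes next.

RGGRRGGRGGRRGGRRGGRGGRRGGRGGR

Each term (from the third on) is the previous term followed by the one before it: term 3 = R·GG = RGG.
The next term joins RGGRRGGRGGRRGGRRGG and RGGRRGGRGGR.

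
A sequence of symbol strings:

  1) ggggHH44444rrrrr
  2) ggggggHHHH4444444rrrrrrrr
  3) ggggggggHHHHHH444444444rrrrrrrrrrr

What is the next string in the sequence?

ggggggggggHHHHHHHH44444444444rrrrrrrrrrrrrr

Term n consists of 2n+2 g's, followed by 2n H's, followed by 2n+3 4's, followed by 3n+2 r's (n = 1, 2, …).
For the next term, n = 4, so the run lengths are 10, 8, 11, 14.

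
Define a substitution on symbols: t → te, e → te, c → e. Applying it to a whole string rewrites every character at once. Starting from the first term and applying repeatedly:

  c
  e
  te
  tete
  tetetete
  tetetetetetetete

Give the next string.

Rewriting the 16 symbols of tetetetetetetete one by one yields te te te te te te te te te te te te te te te te; concatenated:

tetetetetetetetetetetetetetetete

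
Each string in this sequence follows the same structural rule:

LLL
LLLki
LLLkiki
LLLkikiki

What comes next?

LLLkikikiki

The strings grow by a fixed suffix ki each time.
One more step from LLLkikiki gives the answer.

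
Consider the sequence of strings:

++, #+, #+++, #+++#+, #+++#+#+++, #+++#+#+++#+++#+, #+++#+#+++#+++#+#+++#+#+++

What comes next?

#+++#+#+++#+++#+#+++#+#+++#+++#+#+++#+++#+

From term 3 onward, concatenate the last term with the second-to-last: #+·++ = #+++, #+++·#+ = #+++#+, …
So term 8 is #+++#+#+++#+++#+#+++#+#+++·#+++#+#+++#+++#+.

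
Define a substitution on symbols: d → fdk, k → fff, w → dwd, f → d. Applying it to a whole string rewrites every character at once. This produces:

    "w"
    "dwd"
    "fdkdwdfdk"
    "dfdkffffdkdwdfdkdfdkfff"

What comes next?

Rewriting the 23 symbols of dfdkffffdkdwdfdkdfdkfff one by one yields fdk d fdk fff d d d d fdk fff fdk dwd fdk d fdk fff fdk d fdk fff d d d; concatenated:

fdkdfdkfffddddfdkffffdkdwdfdkdfdkffffdkdfdkfffddd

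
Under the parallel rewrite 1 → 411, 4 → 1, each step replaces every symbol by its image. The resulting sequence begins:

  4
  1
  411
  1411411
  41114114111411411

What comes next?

Replace each of the 17 characters of 41114114111411411 in place — 1 411 411 411 1 411 411 1 411 411 411 1 411 411 1 411 411 — and concatenate.

14114114111411411141141141114114111411411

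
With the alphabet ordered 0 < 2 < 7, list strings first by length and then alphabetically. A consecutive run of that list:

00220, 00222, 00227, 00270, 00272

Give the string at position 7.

00700

Continuing the enumeration 2 steps past 00272: 00272 → 00277 → (answer).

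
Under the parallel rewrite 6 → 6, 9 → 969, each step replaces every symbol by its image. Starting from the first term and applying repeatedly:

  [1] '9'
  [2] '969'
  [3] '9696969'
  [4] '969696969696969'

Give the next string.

Rewriting the 15 symbols of 969696969696969 one by one yields 969 6 969 6 969 6 969 6 969 6 969 6 969 6 969; concatenated:

9696969696969696969696969696969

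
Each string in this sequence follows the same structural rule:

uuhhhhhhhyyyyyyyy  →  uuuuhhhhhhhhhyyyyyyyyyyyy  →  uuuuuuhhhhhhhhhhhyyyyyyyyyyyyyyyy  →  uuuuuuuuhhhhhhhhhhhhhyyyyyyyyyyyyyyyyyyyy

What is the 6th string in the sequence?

The n-th term is 2n-2 u's then 2n+3 h's then 4n y's, where the shown terms are n = 2, 3, 4, 5.
For term 6, n = 7, so the run lengths are 12, 17, 28.

uuuuuuuuuuuuhhhhhhhhhhhhhhhhhyyyyyyyyyyyyyyyyyyyyyyyyyyyy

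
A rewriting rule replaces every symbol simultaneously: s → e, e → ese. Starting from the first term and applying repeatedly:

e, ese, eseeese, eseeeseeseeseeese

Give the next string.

eseeeseeseeseeeseeseeeseeseeeseeseeseeese

Applying the rule to each of the 17 symbols of eseeeseeseeseeese gives the pieces ese e ese ese ese e ese ese e ese ese e ese ese ese e ese, which concatenate to the answer.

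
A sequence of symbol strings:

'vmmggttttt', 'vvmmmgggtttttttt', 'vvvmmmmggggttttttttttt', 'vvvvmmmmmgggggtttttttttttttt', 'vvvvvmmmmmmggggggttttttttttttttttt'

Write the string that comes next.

Reading off run lengths: v runs 1, 2, 3, 4, 5; m runs 2, 3, 4, 5, 6; g runs 2, 3, 4, 5, 6; t runs 5, 8, 11, 14, 17 — each is linear in n (n = 1, 2, …).
For the next term, n = 6, so the run lengths are 6, 7, 7, 20.

vvvvvvmmmmmmmgggggggtttttttttttttttttttt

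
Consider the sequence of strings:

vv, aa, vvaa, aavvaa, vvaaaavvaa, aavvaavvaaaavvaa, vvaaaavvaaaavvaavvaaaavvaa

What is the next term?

aavvaavvaaaavvaavvaaaavvaaaavvaavvaaaavvaa

From term 3 onward, concatenate the second-to-last term with the last: vv·aa = vvaa, aa·vvaa = aavvaa, …
So term 8 is aavvaavvaaaavvaa·vvaaaavvaaaavvaavvaaaavvaa.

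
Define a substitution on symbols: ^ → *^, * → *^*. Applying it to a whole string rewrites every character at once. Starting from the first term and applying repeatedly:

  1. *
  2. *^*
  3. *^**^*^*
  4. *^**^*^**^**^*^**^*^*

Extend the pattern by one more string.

Replace each of the 21 characters of *^**^*^**^**^*^**^*^* in place — *^* *^ *^* *^* *^ *^* *^ *^* *^* *^ *^* *^* *^ *^* *^ *^* *^* *^ *^* *^ *^* — and concatenate.

*^**^*^**^**^*^**^*^**^**^*^**^**^*^**^*^**^**^*^**^*^*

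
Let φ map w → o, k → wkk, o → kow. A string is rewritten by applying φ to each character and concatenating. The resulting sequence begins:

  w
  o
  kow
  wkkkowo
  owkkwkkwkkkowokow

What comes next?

kowowkkwkkowkkwkkowkkwkkwkkkowokowwkkkowo

Replace each of the 17 characters of owkkwkkwkkkowokow in place — kow o wkk wkk o wkk wkk o wkk wkk wkk kow o kow wkk kow o — and concatenate.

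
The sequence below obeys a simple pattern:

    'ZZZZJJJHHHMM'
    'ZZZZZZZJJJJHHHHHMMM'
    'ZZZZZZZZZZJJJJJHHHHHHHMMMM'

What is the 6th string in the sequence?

ZZZZZZZZZZZZZZZZZZZJJJJJJJJHHHHHHHHHHHHHMMMMMMM

Each string has the form Z^{3n-2} J^{n+1} H^{2n-1} M^{n}, where the shown terms are n = 2, 3, 4.
Setting n = 7 gives 19, 8, 13, 7 characters in each block.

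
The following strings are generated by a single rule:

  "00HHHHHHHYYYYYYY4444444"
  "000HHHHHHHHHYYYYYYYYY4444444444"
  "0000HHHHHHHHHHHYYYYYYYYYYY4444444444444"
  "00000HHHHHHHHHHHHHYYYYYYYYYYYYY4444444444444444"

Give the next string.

Reading off run lengths: 0 runs 2, 3, 4, 5; H runs 7, 9, 11, 13; Y runs 7, 9, 11, 13; 4 runs 7, 10, 13, 16 — each is linear in n, where the shown terms are n = 2, 3, 4, 5.
Setting n = 6 gives 6, 15, 15, 19 characters in each block.

000000HHHHHHHHHHHHHHHYYYYYYYYYYYYYYY4444444444444444444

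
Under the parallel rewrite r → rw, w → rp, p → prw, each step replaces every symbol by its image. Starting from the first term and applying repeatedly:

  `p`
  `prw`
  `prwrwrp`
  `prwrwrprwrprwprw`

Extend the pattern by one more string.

prwrwrprwrprwprwrwrprwprwrwrpprwrwrp

φ(prwrwrprwrprwprw) expands symbol-by-symbol to prw rw rp rw rp rw prw rw rp rw prw rw rp prw rw rp; joining the 16 pieces gives the next term.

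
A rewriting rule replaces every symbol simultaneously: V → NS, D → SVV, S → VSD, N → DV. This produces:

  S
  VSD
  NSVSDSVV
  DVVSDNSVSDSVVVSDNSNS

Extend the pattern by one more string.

Applying the rule to each of the 20 symbols of DVVSDNSVSDSVVVSDNSNS gives the pieces SVV NS NS VSD SVV DV VSD NS VSD SVV VSD NS NS NS VSD SVV DV VSD DV VSD, which concatenate to the answer.

SVVNSNSVSDSVVDVVSDNSVSDSVVVSDNSNSNSVSDSVVDVVSDDVVSD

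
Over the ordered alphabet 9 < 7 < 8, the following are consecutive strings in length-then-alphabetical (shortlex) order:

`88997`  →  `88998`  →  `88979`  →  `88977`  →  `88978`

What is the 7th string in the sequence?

88987

Continuing the enumeration 2 steps past 88978: 88978 → 88989 → (answer).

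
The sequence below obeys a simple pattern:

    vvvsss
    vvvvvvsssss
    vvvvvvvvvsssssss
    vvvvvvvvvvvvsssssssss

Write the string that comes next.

vvvvvvvvvvvvvvvsssssssssss

Each string has the form v^{3n} s^{2n+1} (n = 1, 2, …).
At n = 5 the blocks have lengths 15, 11.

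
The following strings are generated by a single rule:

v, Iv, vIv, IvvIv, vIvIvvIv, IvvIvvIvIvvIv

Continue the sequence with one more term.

vIvIvvIvIvvIvvIvIvvIv

This is a Fibonacci-style word recurrence s(k) = s(k−2)·s(k−1): e.g. v·Iv = vIv.
The next term joins vIvIvvIv and IvvIvvIvIvvIv.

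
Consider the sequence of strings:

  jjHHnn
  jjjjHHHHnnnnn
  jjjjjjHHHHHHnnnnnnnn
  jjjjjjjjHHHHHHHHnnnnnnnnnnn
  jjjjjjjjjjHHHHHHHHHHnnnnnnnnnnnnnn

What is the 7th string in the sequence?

jjjjjjjjjjjjjjHHHHHHHHHHHHHHnnnnnnnnnnnnnnnnnnnn

Reading off run lengths: j runs 2, 4, 6, 8, 10; H runs 2, 4, 6, 8, 10; n runs 2, 5, 8, 11, 14 — each is linear in n (n = 1, 2, …).
Setting n = 7 gives 14, 14, 20 characters in each block.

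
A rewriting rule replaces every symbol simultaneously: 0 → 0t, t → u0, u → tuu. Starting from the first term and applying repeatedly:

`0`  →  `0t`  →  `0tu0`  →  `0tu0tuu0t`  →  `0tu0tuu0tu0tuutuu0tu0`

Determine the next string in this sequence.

Applying the rule to each of the 21 symbols of 0tu0tuu0tu0tuutuu0tu0 gives the pieces 0t u0 tuu 0t u0 tuu tuu 0t u0 tuu 0t u0 tuu tuu u0 tuu tuu 0t u0 tuu 0t, which concatenate to the answer.

0tu0tuu0tu0tuutuu0tu0tuu0tu0tuutuuu0tuutuu0tu0tuu0t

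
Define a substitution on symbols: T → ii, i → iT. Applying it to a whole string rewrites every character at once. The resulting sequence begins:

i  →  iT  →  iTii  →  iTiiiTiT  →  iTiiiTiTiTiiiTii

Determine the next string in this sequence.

Replace each of the 16 characters of iTiiiTiTiTiiiTii in place — iT ii iT iT iT ii iT ii iT ii iT iT iT ii iT iT — and concatenate.

iTiiiTiTiTiiiTiiiTiiiTiTiTiiiTiT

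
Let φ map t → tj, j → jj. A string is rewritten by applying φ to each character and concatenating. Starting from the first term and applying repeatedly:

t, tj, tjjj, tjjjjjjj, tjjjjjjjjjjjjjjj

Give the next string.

tjjjjjjjjjjjjjjjjjjjjjjjjjjjjjjj

φ(tjjjjjjjjjjjjjjj) expands symbol-by-symbol to tj jj jj jj jj jj jj jj jj jj jj jj jj jj jj jj; joining the 16 pieces gives the next term.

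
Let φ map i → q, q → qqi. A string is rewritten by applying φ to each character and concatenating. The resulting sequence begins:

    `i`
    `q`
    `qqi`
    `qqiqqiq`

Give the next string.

Rewriting each symbol of qqiqqiq: q→qqi, q→qqi, i→q, q→qqi, q→qqi, i→q, q→qqi, which concatenates to qqi qqi q qqi qqi q qqi.

qqiqqiqqqiqqiqqqi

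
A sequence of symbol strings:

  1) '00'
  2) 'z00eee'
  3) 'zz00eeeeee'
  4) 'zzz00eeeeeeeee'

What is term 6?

s(k+1) = z·s(k)·eee, so each term gains z as a prefix and eee as a suffix.
From zzz00eeeeeeeee, 2 further steps: zzz00eeeeeeeee → zzzz00eeeeeeeeeeee → (answer).

zzzzz00eeeeeeeeeeeeeee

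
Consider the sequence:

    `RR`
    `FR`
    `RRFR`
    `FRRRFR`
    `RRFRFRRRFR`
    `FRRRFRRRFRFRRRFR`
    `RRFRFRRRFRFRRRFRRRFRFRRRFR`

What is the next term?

FRRRFRRRFRFRRRFRRRFRFRRRFRFRRRFRRRFRFRRRFR

This is a Fibonacci-style word recurrence s(k) = s(k−2)·s(k−1): e.g. RR·FR = RRFR.
Continuing: FRRRFRRRFRFRRRFR · RRFRFRRRFRFRRRFRRRFRFRRRFR gives term 8.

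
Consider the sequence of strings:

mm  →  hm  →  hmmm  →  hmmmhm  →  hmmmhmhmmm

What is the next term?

Each term (from the third on) is the previous term followed by the one before it: term 3 = hm·mm = hmmm.
Continuing: hmmmhmhmmm · hmmmhm gives term 6.

hmmmhmhmmmhmmmhm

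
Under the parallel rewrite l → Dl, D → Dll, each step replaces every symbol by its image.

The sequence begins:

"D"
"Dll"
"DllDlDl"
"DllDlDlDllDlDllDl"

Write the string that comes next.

Replace each of the 17 characters of DllDlDlDllDlDllDl in place — Dll Dl Dl Dll Dl Dll Dl Dll Dl Dl Dll Dl Dll Dl Dl Dll Dl — and concatenate.

DllDlDlDllDlDllDlDllDlDlDllDlDllDlDlDllDl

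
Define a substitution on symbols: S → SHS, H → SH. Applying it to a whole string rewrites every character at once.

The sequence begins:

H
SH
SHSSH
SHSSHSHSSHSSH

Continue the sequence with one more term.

φ(SHSSHSHSSHSSH) expands symbol-by-symbol to SHS SH SHS SHS SH SHS SH SHS SHS SH SHS SHS SH; joining the 13 pieces gives the next term.

SHSSHSHSSHSSHSHSSHSHSSHSSHSHSSHSSH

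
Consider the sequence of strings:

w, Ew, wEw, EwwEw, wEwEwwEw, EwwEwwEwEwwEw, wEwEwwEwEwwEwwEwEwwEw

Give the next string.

EwwEwwEwEwwEwwEwEwwEwEwwEwwEwEwwEw

This is a Fibonacci-style word recurrence s(k) = s(k−2)·s(k−1): e.g. w·Ew = wEw.
The next term joins EwwEwwEwEwwEw and wEwEwwEwEwwEwwEwEwwEw.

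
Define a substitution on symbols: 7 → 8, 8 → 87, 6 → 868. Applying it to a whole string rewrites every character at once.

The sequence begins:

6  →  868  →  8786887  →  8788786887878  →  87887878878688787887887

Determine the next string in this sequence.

Applying the rule to each of the 23 symbols of 87887878878688787887887 gives the pieces 87 8 87 87 8 87 8 87 87 8 87 868 87 87 8 87 8 87 87 8 87 87 8, which concatenate to the answer.

878878788788787887868878788788787887878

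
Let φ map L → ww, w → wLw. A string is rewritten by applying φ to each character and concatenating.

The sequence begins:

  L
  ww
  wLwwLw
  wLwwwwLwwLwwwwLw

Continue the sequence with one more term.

wLwwwwLwwLwwLwwLwwwwLwwLwwwwLwwLwwLwwLwwwwLw

Replace each of the 16 characters of wLwwwwLwwLwwwwLw in place — wLw ww wLw wLw wLw wLw ww wLw wLw ww wLw wLw wLw wLw ww wLw — and concatenate.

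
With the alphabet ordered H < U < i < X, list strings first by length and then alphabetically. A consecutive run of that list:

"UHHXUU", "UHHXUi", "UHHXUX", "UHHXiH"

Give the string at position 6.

Stepping forward 2 times from UHHXiH: UHHXiH → UHHXiU, then the target.

UHHXii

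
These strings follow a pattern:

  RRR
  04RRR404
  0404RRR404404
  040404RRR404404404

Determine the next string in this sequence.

04040404RRR404404404404

Every step adds 04 to the front and 404 to the end of the previous string.
One more step from 040404RRR404404404 gives the answer.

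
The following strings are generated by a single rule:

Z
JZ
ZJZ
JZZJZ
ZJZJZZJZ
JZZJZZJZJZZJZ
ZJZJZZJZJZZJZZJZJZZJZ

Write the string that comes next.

JZZJZZJZJZZJZZJZJZZJZJZZJZZJZJZZJZ

Each term (from the third on) is the two preceding terms concatenated in order: term 3 = Z·JZ = ZJZ.
Continuing: JZZJZZJZJZZJZ · ZJZJZZJZJZZJZZJZJZZJZ gives term 8.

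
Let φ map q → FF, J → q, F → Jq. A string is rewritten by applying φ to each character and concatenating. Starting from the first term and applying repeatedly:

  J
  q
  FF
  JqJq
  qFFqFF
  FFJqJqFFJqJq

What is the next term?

Rewriting each symbol of FFJqJqFFJqJq: F→Jq, F→Jq, J→q, q→FF, J→q, q→FF, F→Jq, F→Jq, J→q, q→FF, J→q, q→FF, which concatenates to Jq Jq q FF q FF Jq Jq q FF q FF.

JqJqqFFqFFJqJqqFFqFF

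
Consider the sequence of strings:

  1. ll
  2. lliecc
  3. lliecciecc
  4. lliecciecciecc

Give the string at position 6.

The strings grow by a fixed suffix iecc each time.
From lliecciecciecc, 2 further steps: lliecciecciecc → lliecciecciecciecc → (answer).

lliecciecciecciecciecc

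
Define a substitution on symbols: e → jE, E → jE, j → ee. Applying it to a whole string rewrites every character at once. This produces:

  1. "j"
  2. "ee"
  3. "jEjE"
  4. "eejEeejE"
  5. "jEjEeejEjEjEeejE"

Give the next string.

eejEeejEjEjEeejEeejEeejEjEjEeejE

Replace each of the 16 characters of jEjEeejEjEjEeejE in place — ee jE ee jE jE jE ee jE ee jE ee jE jE jE ee jE — and concatenate.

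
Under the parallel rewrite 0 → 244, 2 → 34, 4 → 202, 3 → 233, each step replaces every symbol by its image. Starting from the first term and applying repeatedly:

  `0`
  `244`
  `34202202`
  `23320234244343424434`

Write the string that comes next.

Rewriting the 20 symbols of 23320234244343424434 one by one yields 34 233 233 34 244 34 233 202 34 202 202 233 202 233 202 34 202 202 233 202; concatenated:

3423323334244342332023420220223320223320234202202233202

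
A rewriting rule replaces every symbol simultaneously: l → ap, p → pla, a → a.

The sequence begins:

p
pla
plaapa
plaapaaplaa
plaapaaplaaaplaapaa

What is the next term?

plaapaaplaaaplaapaaaplaapaaplaaa

Applying the rule to each of the 19 symbols of plaapaaplaaaplaapaa gives the pieces pla ap a a pla a a pla ap a a a pla ap a a pla a a, which concatenate to the answer.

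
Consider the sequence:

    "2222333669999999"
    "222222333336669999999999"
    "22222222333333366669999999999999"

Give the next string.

The n-th term is 2n 2's then 2n-1 3's then n 6's then 3n+1 9's, where the shown terms are n = 2, 3, 4.
At n = 5 the blocks have lengths 10, 9, 5, 16.

2222222222333333333666669999999999999999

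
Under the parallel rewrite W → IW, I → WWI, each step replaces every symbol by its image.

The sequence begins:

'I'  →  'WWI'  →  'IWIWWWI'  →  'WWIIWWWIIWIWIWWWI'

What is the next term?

Rewriting the 17 symbols of WWIIWWWIIWIWIWWWI one by one yields IW IW WWI WWI IW IW IW WWI WWI IW WWI IW WWI IW IW IW WWI; concatenated:

IWIWWWIWWIIWIWIWWWIWWIIWWWIIWWWIIWIWIWWWI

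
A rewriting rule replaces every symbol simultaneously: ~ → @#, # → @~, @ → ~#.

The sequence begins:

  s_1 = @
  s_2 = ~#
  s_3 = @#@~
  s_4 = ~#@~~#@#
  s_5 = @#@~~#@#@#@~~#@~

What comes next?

~#@~~#@#@#@~~#@~~#@~~#@#@#@~~#@#

φ(@#@~~#@#@#@~~#@~) expands symbol-by-symbol to ~# @~ ~# @# @# @~ ~# @~ ~# @~ ~# @# @# @~ ~# @#; joining the 16 pieces gives the next term.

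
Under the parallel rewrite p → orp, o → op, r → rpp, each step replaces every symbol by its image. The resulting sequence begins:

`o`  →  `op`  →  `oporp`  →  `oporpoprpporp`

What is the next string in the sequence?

φ(oporpoprpporp) expands symbol-by-symbol to op orp op rpp orp op orp rpp orp orp op rpp orp; joining the 13 pieces gives the next term.

oporpoprpporpoporprpporporpoprpporp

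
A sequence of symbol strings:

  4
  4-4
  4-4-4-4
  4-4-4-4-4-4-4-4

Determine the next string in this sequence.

Every step duplicates the string with '-' between the halves.
Doubling 4-4-4-4-4-4-4-4 with '-' between the halves:

4-4-4-4-4-4-4-4-4-4-4-4-4-4-4-4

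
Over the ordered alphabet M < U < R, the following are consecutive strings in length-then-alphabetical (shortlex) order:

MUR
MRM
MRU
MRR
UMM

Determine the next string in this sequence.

Treat UMM as a base-3 numeral over the given alphabet and add one, carrying through any trailing R's.

UMU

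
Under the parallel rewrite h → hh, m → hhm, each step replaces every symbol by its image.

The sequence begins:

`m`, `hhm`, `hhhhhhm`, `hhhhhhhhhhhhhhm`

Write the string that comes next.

hhhhhhhhhhhhhhhhhhhhhhhhhhhhhhm

Applying the rule to each of the 15 symbols of hhhhhhhhhhhhhhm gives the pieces hh hh hh hh hh hh hh hh hh hh hh hh hh hh hhm, which concatenate to the answer.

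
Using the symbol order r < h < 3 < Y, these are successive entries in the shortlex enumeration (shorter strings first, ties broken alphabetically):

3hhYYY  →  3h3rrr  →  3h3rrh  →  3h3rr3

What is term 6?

3h3rhr

Advancing 2 positions from 3h3rr3 through 3h3rr3 → 3h3rrY reaches term 6.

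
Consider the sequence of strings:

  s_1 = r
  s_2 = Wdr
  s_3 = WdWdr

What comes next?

Each term is the previous one with Wd prepended.
So the next term is Wd·WdWdr.

WdWdWdr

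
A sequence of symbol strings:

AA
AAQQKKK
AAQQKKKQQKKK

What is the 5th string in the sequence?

Every step adds QQKKK to the end: s(k+1) = s(k)·QQKKK.
From AAQQKKKQQKKK, 2 further steps: AAQQKKKQQKKK → AAQQKKKQQKKKQQKKK → (answer).

AAQQKKKQQKKKQQKKKQQKKK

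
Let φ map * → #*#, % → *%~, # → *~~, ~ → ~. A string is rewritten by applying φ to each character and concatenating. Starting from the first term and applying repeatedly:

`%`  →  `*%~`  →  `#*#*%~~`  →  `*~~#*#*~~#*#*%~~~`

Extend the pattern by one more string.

#*#~~*~~#*#*~~#*#~~*~~#*#*~~#*#*%~~~~

Applying the rule to each of the 17 symbols of *~~#*#*~~#*#*%~~~ gives the pieces #*# ~ ~ *~~ #*# *~~ #*# ~ ~ *~~ #*# *~~ #*# *%~ ~ ~ ~, which concatenate to the answer.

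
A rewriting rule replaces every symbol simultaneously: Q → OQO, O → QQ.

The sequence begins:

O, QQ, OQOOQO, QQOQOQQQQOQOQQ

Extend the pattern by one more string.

Rewriting the 14 symbols of QQOQOQQQQOQOQQ one by one yields OQO OQO QQ OQO QQ OQO OQO OQO OQO QQ OQO QQ OQO OQO; concatenated:

OQOOQOQQOQOQQOQOOQOOQOOQOQQOQOQQOQOOQO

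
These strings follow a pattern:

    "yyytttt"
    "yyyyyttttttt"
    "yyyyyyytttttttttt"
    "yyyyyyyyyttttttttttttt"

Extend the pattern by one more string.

The n-th term is 2n+1 y's then 3n+1 t's (n = 1, 2, …).
At n = 5 the blocks have lengths 11, 16.

yyyyyyyyyyytttttttttttttttt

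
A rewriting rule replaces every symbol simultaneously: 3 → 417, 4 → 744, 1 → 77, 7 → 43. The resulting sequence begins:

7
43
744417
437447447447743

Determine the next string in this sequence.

Rewriting the 15 symbols of 437447447447743 one by one yields 744 417 43 744 744 43 744 744 43 744 744 43 43 744 417; concatenated:

7444174374474443744744437447444343744417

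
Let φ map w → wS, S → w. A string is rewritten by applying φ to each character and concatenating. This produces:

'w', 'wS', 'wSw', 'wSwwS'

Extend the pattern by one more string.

Rewriting each symbol of wSwwS: w→wS, S→w, w→wS, w→wS, S→w, which concatenates to wS w wS wS w.

wSwwSwSw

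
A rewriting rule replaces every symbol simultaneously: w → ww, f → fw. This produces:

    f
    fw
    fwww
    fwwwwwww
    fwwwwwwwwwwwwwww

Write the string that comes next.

Replace each of the 16 characters of fwwwwwwwwwwwwwww in place — fw ww ww ww ww ww ww ww ww ww ww ww ww ww ww ww — and concatenate.

fwwwwwwwwwwwwwwwwwwwwwwwwwwwwwww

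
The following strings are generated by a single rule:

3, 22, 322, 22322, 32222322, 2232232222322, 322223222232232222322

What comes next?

2232232222322322223222232232222322

This is a Fibonacci-style word recurrence s(k) = s(k−2)·s(k−1): e.g. 3·22 = 322.
The next term joins 2232232222322 and 322223222232232222322.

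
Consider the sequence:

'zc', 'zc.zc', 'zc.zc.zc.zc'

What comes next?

Each string is two copies of the previous one joined by '.'.
One more doubling of zc.zc.zc.zc gives the answer.

zc.zc.zc.zc.zc.zc.zc.zc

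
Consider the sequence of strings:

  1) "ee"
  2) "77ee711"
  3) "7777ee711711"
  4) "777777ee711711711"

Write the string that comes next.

s(k+1) = 77·s(k)·711, so each term gains 77 as a prefix and 711 as a suffix.
One more step from 777777ee711711711 gives the answer.

77777777ee711711711711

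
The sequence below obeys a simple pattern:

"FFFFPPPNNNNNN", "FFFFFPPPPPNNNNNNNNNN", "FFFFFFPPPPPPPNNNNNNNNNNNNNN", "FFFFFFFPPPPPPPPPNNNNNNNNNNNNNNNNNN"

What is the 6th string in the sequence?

FFFFFFFFFPPPPPPPPPPPPPNNNNNNNNNNNNNNNNNNNNNNNNNN

Term n consists of n+2 F's, followed by 2n-1 P's, followed by 4n-2 N's, where the shown terms are n = 2, 3, 4, 5.
Setting n = 7 gives 9, 13, 26 characters in each block.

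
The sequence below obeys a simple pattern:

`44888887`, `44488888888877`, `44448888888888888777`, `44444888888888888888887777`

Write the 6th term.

44444448888888888888888888888888777777

Reading off run lengths: 4 runs 2, 3, 4, 5; 8 runs 5, 9, 13, 17; 7 runs 1, 2, 3, 4 — each is linear in n (n = 1, 2, …).
Setting n = 6 gives 7, 25, 6 characters in each block.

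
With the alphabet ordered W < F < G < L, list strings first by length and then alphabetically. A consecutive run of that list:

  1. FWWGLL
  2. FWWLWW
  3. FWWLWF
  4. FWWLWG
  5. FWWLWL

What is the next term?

FWWLFW

Find the rightmost character of FWWLWL below L, bump it to the next letter, and reset everything to its right to W.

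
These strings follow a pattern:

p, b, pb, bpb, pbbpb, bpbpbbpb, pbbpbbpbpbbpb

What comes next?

bpbpbbpbpbbpbbpbpbbpb

Each term (from the third on) is the two preceding terms concatenated in order: term 3 = p·b = pb.
Continuing: bpbpbbpb · pbbpbbpbpbbpb gives term 8.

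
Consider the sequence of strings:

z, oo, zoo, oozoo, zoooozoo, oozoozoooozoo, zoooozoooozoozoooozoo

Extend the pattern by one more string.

oozoozoooozoozoooozoooozoozoooozoo

Each term (from the third on) is the two preceding terms concatenated in order: term 3 = z·oo = zoo.
The next term joins oozoozoooozoo and zoooozoooozoozoooozoo.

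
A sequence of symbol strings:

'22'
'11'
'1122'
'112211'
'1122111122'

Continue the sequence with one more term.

1122111122112211

This is a Fibonacci-style word recurrence s(k) = s(k−1)·s(k−2): e.g. 11·22 = 1122.
So term 6 is 1122111122·112211.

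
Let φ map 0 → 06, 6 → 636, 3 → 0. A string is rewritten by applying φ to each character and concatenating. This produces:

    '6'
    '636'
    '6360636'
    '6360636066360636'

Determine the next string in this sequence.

Rewriting the 16 symbols of 6360636066360636 one by one yields 636 0 636 06 636 0 636 06 636 636 0 636 06 636 0 636; concatenated:

6360636066360636066366360636066360636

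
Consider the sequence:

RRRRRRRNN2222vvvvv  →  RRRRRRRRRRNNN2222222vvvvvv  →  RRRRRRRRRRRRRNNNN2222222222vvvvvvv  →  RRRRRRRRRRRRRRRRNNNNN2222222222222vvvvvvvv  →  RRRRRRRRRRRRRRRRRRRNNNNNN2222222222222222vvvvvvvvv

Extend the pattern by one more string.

Each string has the form R^{3n+1} N^{n} 2^{3n-2} v^{n+3}, where the shown terms are n = 2, 3, 4, 5, 6.
At n = 7 the blocks have lengths 22, 7, 19, 10.

RRRRRRRRRRRRRRRRRRRRRRNNNNNNN2222222222222222222vvvvvvvvvv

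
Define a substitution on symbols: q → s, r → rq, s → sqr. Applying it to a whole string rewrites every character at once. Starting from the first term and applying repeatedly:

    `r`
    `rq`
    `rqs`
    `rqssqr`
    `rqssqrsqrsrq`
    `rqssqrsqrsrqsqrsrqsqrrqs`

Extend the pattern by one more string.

rqssqrsqrsrqsqrsrqsqrrqssqrsrqsqrrqssqrsrqrqssqr

Applying the rule to each of the 24 symbols of rqssqrsqrsrqsqrsrqsqrrqs gives the pieces rq s sqr sqr s rq sqr s rq sqr rq s sqr s rq sqr rq s sqr s rq rq s sqr, which concatenate to the answer.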